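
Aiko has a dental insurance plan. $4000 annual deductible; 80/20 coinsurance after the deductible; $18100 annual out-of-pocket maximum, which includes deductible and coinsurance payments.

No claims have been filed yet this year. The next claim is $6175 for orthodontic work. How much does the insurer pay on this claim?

$1740

Nothing has been paid toward the $4000 deductible, so the first $4000 of this charge is applied there.
The remaining $2175 (= $6175 − $4000) moves to coinsurance.
Coinsurance: $2175 × 20% = $435.
Patient responsibility before any cap: $4000 + $435 = $4435.
Cumulative spending $0 + $4435 = $4435 stays under the $18100 maximum.
The insurer covers the remainder: $6175 − $4435 = $1740.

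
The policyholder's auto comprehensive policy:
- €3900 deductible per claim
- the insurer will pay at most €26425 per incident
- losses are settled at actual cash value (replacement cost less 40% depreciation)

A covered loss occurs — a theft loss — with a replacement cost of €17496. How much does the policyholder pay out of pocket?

At 40% depreciation, ACV = €17496 − €6998.40 = €10497.60.
Subtract the deductible: €10497.60 − €3900 = €6597.60.
€6597.60 ≤ €26425, so the limit doesn't bind; insurer pays €6597.60.
Out of pocket: €17496 − €6597.60 = €10898.40.

€10898.40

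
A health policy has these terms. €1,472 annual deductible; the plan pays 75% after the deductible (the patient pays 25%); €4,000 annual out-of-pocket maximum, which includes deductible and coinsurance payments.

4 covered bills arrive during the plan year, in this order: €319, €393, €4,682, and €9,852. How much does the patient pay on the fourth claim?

€1,547.50

Claim 1 (€319): all of it applies to the deductible. Patient pays €319; OOP now €319.
Claim 2 (€393): fully absorbed by the deductible. Patient owes €393 (running OOP €712).
Claim 3 (€4,682): €760 to deductible, leaving €3,922; coinsurance €3,922 × 25% = €980.50. Patient pays €1,740.50; OOP now €2,452.50.
Claim 4 (€9,852): 25% coinsurance on €9,852 = €2,463. That would push OOP to €4,915.50, over the €4,000 cap, so patient pays €4,000 − €2,452.50 = €1,547.50.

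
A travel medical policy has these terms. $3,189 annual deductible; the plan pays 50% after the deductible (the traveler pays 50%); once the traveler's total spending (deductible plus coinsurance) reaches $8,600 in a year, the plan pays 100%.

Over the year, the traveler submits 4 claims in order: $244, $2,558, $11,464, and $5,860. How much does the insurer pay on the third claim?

$5,666

Bill 1, $244: entire amount goes to the deductible. Cost to traveler: $244. OOP to date $244. Insurer: $244 − $244 = $0.
Bill 2, $2,558: entire amount goes to the deductible. Traveler pays $2,558; OOP now $2,802. Plan pays $2,558 − $2,558 = $0.
Bill 3, $11,464: deductible takes $387, $11,077 remains; coinsurance $11,077 × 50% = $5,538.50. Deductible plus coinsurance: $387 + $5,538.50 = $5,925.50. OOP would hit $8,727.50 > $8,600, so the cap limits the traveler to $8,600 − $2,802 = $5,798. Plan pays $11,464 − $5,798 = $5,666.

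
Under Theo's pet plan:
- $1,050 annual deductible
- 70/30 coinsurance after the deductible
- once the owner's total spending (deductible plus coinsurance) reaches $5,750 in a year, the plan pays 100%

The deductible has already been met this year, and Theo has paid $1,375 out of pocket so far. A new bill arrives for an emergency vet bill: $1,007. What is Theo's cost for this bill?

The deductible is already satisfied, so the full bill goes to coinsurance.
Owner's 30% share of $1,007 is $302.10.
Cumulative spending $1,375 + $302.10 = $1,677.10 stays under the $5,750 maximum.

$302.10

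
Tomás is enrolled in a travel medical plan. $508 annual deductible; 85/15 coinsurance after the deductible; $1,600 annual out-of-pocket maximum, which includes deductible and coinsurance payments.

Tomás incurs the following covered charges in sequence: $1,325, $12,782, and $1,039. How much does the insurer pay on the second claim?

$11,812.55

#1 ($1,325): deductible takes $508, $817 remains; traveler's 15% is $122.55. Traveler owes $630.55 (running OOP $630.55). Plan pays $1,325 − $630.55 = $694.45.
#2 ($12,782): 15% coinsurance on $12,782 = $1,917.30. Adding that to $630.55 gives $2,547.85, past the $1,600 cap; traveler pays only $1,600 − $630.55 = $969.45. Plan pays $12,782 − $969.45 = $11,812.55.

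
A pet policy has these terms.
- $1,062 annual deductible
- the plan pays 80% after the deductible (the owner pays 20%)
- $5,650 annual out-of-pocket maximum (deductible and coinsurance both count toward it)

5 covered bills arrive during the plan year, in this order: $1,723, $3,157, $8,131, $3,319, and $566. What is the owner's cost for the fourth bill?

Claim 1 ($1,723): $1,062 finishes the deductible; $661 goes to coinsurance; 20% of $661 = $132.20. Owner owes $1,194.20 (running OOP $1,194.20).
Claim 2 ($3,157): deductible met; 20% of $3,157 = $631.40. Owner pays $631.40; OOP now $1,825.60.
Claim 3 ($8,131): deductible already satisfied, so owner's share is 20% × $8,131 = $1,626.20. Cost to owner: $1,626.20. OOP to date $3,451.80.
Claim 4 ($3,319): deductible already satisfied, so owner's share is 20% × $3,319 = $663.80. Cost to owner: $663.80. OOP to date $4,115.60.

$663.80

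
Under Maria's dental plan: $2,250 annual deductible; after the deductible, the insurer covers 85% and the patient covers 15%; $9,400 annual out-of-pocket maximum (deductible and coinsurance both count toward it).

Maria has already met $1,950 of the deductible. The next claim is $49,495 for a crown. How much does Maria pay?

Remaining deductible: $2,250 − $1,950 = $300.
The remaining $49,195 (= $49,495 − $300) moves to coinsurance.
15% of $49,195 = $7,379.25 falls to the patient.
Patient responsibility before any cap: $300 + $7,379.25 = $7,679.25.
Adding $7,679.25 to the $1,950 already spent would give $9,629.25, which exceeds the $9,400 cap; the patient pays just $9,400 − $1,950 = $7,450.

$7,450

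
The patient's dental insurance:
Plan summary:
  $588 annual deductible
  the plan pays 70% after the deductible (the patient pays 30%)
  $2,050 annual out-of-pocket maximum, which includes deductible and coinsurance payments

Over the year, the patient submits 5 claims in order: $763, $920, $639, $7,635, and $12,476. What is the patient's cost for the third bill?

$191.70

Bill 1, $763: $588 finishes the deductible; $175 goes to coinsurance; 30% of $175 = $52.50. Cost to patient: $640.50. OOP to date $640.50.
Bill 2, $920: 30% coinsurance on $920 = $276. Patient owes $276 (running OOP $916.50).
Bill 3, $639: deductible already satisfied, so patient's share is 30% × $639 = $191.70. Patient pays $191.70; OOP now $1,108.20.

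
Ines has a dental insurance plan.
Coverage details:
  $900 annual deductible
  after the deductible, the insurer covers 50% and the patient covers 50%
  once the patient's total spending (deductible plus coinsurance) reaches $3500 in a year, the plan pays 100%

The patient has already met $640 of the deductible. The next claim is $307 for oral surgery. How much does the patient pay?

Remaining deductible: $900 − $640 = $260.
That leaves $307 − $260 = $47 for coinsurance.
Coinsurance: $47 × 50% = $23.50.
That puts the patient's cost at $260 + $23.50 = $283.50 before any cap.
Total out-of-pocket so far would be $640 + $283.50 = $923.50, below the $3500 cap — no reduction.

$283.50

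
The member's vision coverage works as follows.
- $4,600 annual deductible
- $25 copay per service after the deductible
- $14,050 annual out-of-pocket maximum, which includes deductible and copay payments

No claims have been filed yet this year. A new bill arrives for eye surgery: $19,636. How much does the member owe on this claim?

Nothing has been paid toward the $4,600 deductible, so the first $4,600 of this charge is applied there.
The remaining $15,036 (= $19,636 − $4,600) moves to the copay.
Copay on this service: $25.
So the member owes $4,600 + $25 = $4,625 before any cap.
Year-to-date out-of-pocket becomes $0 + $4,625 = $4,625, still under the $14,050 maximum, so no cap applies.

$4,625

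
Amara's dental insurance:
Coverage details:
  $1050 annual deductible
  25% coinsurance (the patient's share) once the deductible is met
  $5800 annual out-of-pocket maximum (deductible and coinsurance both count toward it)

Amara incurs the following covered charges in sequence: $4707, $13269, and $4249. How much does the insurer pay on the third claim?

Bill 1, $4707: deductible takes $1050, $3657 remains; patient's 25% is $914.25. Patient owes $1964.25 (running OOP $1964.25). Plan pays $4707 − $1964.25 = $2742.75.
Bill 2, $13269: 25% coinsurance on $13269 = $3317.25. Patient owes $3317.25 (running OOP $5281.50). Plan pays $13269 − $3317.25 = $9951.75.
Bill 3, $4249: 25% coinsurance on $4249 = $1062.25. OOP would hit $6343.75 > $5800, so the cap limits the patient to $5800 − $5281.50 = $518.50. Insurer: $4249 − $518.50 = $3730.50.

$3730.50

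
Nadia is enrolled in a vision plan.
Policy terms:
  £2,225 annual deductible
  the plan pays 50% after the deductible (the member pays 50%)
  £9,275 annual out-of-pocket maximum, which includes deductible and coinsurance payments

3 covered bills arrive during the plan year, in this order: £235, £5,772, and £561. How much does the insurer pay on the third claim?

£280.50

Bill 1, £235: entire amount goes to the deductible. Cost to member: £235. OOP to date £235. Insurer: £235 − £235 = £0.
Bill 2, £5,772: £1,990 finishes the deductible; £3,782 goes to coinsurance; coinsurance £3,782 × 50% = £1,891. Member owes £3,881 (running OOP £4,116). Plan pays £5,772 − £3,881 = £1,891.
Bill 3, £561: deductible met; 50% of £561 = £280.50. Cost to member: £280.50. OOP to date £4,396.50. Plan pays £561 − £280.50 = £280.50.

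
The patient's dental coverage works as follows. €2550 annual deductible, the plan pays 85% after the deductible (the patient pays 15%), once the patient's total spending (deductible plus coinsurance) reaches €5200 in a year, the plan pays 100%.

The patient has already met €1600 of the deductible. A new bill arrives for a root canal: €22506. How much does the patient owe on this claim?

€3600

Deductible still to meet: €2550 − €1600 = €950.
That leaves €22506 − €950 = €21556 for coinsurance.
Patient's 15% share of €21556 is €3233.40.
That puts the patient's cost at €950 + €3233.40 = €4183.40 before any cap.
That would bring total out-of-pocket to €5783.40, past the €5200 cap. The patient is capped at €5200 − €1600 = €3600 on this claim.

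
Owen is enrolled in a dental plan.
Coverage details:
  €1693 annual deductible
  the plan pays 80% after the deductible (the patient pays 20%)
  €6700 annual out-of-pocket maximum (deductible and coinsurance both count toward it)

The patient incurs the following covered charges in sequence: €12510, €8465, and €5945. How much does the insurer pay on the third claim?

Claim 1 (€12510): €1693 finishes the deductible; €10817 goes to coinsurance; 20% of €10817 = €2163.40. Patient pays €3856.40; OOP now €3856.40. Plan pays €12510 − €3856.40 = €8653.60.
Claim 2 (€8465): deductible met; 20% of €8465 = €1693. Patient pays €1693; OOP now €5549.40. Plan pays €8465 − €1693 = €6772.
Claim 3 (€5945): deductible met; 20% of €5945 = €1189. OOP would hit €6738.40 > €6700, so the cap limits the patient to €6700 − €5549.40 = €1150.60. Plan pays €5945 − €1150.60 = €4794.40.

€4794.40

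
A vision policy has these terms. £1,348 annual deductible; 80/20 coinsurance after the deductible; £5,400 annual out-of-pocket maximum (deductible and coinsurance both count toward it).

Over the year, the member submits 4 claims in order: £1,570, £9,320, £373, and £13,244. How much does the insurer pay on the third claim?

£298.40

Bill 1, £1,570: £1,348 finishes the deductible; £222 goes to coinsurance; 20% of £222 = £44.40. Member owes £1,392.40 (running OOP £1,392.40). Insurer: £1,570 − £1,392.40 = £177.60.
Bill 2, £9,320: 20% coinsurance on £9,320 = £1,864. Member owes £1,864 (running OOP £3,256.40). Plan pays £9,320 − £1,864 = £7,456.
Bill 3, £373: 20% coinsurance on £373 = £74.60. Member pays £74.60; OOP now £3,331. Plan pays £373 − £74.60 = £298.40.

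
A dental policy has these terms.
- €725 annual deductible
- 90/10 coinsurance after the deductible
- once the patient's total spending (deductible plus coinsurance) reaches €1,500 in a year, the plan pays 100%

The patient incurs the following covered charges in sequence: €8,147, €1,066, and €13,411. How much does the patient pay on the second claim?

Claim 1 — €8,147: €725 finishes the deductible; €7,422 goes to coinsurance; coinsurance €7,422 × 10% = €742.20. Cost to patient: €1,467.20. OOP to date €1,467.20.
Claim 2 — €1,066: deductible met; 10% of €1,066 = €106.60. OOP would hit €1,573.80 > €1,500, so the cap limits the patient to €1,500 − €1,467.20 = €32.80.

€32.80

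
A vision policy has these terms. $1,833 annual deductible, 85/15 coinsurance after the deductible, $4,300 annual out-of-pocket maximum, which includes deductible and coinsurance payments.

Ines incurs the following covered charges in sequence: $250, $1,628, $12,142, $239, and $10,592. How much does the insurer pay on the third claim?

$10,320.70

Bill 1, $250: entire amount goes to the deductible. Cost to member: $250. OOP to date $250. Insurer: $250 − $250 = $0.
Bill 2, $1,628: $1,583 to deductible, leaving $45; member's 15% is $6.75. Member owes $1,589.75 (running OOP $1,839.75). Insurer: $1,628 − $1,589.75 = $38.25.
Bill 3, $12,142: deductible already satisfied, so member's share is 15% × $12,142 = $1,821.30. Member pays $1,821.30; OOP now $3,661.05. Insurer: $12,142 − $1,821.30 = $10,320.70.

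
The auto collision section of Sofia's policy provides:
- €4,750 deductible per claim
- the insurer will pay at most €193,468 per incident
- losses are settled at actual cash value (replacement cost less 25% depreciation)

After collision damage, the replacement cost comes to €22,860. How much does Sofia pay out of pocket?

€10,465

Actual cash value after 25% depreciation: €22,860 × 75% = €17,145.
Less the €4,750 deductible: €17,145 − €4,750 = €12,395.
€12,395 ≤ €193,468, so the limit doesn't bind; insurer pays €12,395.
Driver's share is the uncovered remainder: €22,860 − €12,395 = €10,465.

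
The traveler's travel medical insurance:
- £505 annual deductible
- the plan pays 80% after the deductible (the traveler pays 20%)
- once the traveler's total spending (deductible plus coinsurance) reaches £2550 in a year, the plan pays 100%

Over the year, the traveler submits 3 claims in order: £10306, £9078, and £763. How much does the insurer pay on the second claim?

£8993.20

Claim 1 (£10306): £505 to deductible, leaving £9801; traveler's 20% is £1960.20. Traveler owes £2465.20 (running OOP £2465.20). Insurer: £10306 − £2465.20 = £7840.80.
Claim 2 (£9078): deductible met; 20% of £9078 = £1815.60. That would push OOP to £4280.80, over the £2550 cap, so traveler pays £2550 − £2465.20 = £84.80. Insurer: £9078 − £84.80 = £8993.20.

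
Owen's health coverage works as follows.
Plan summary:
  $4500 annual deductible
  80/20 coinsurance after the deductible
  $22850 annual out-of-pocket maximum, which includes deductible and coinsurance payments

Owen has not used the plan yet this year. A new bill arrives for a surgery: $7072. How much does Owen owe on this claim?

Nothing has been paid toward the $4500 deductible, so the first $4500 of this charge is applied there.
That leaves $7072 − $4500 = $2572 for coinsurance.
Patient's 20% share of $2572 is $514.40.
That puts the patient's cost at $4500 + $514.40 = $5014.40 before any cap.
Year-to-date out-of-pocket becomes $0 + $5014.40 = $5014.40, still under the $22850 maximum, so no cap applies.

$5014.40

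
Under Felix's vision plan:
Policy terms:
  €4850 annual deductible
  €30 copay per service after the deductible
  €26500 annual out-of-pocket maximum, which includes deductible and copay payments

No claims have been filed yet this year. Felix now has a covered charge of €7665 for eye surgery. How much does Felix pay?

€4880

Nothing has been paid toward the €4850 deductible, so the first €4850 of this charge is applied there.
That leaves €7665 − €4850 = €2815 for the copay.
Copay on this service: €30.
Member responsibility before any cap: €4850 + €30 = €4880.
Year-to-date out-of-pocket becomes €0 + €4880 = €4880, still under the €26500 maximum, so no cap applies.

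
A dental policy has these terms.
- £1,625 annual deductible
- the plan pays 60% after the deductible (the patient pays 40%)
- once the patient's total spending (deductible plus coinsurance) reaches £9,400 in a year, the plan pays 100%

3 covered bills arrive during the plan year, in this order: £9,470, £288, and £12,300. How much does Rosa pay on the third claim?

Bill 1, £9,470: deductible takes £1,625, £7,845 remains; patient's 40% is £3,138. Patient owes £4,763 (running OOP £4,763).
Bill 2, £288: deductible already satisfied, so patient's share is 40% × £288 = £115.20. Patient pays £115.20; OOP now £4,878.20.
Bill 3, £12,300: 40% coinsurance on £12,300 = £4,920. Adding that to £4,878.20 gives £9,798.20, past the £9,400 cap; patient pays only £9,400 − £4,878.20 = £4,521.80.

£4,521.80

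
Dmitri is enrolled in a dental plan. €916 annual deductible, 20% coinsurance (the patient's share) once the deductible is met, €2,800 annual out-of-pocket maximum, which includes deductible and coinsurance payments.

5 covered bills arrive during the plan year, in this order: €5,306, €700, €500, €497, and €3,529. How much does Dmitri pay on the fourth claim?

#1 (€5,306): €916 finishes the deductible; €4,390 goes to coinsurance; patient's 20% is €878. Cost to patient: €1,794. OOP to date €1,794.
#2 (€700): deductible already satisfied, so patient's share is 20% × €700 = €140. Patient owes €140 (running OOP €1,934).
#3 (€500): 20% coinsurance on €500 = €100. Cost to patient: €100. OOP to date €2,034.
#4 (€497): deductible met; 20% of €497 = €99.40. Cost to patient: €99.40. OOP to date €2,133.40.

€99.40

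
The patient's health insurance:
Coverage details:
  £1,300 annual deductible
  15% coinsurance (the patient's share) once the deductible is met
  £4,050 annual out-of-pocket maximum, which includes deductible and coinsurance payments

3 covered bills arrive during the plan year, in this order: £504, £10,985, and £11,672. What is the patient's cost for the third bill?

£1,221.65

#1 (£504): entire amount goes to the deductible. Cost to patient: £504. OOP to date £504.
#2 (£10,985): £796 to deductible, leaving £10,189; coinsurance £10,189 × 15% = £1,528.35. Patient pays £2,324.35; OOP now £2,828.35.
#3 (£11,672): 15% coinsurance on £11,672 = £1,750.80. OOP would hit £4,579.15 > £4,050, so the cap limits the patient to £4,050 − £2,828.35 = £1,221.65.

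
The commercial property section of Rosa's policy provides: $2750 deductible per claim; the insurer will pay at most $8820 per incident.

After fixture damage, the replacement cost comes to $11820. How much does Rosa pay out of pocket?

$3000

Less the $2750 deductible: $11820 − $2750 = $9070.
$9070 exceeds the $8820 limit, so the insurer pays the limit: $8820.
Business's share is the uncovered remainder: $11820 − $8820 = $3000.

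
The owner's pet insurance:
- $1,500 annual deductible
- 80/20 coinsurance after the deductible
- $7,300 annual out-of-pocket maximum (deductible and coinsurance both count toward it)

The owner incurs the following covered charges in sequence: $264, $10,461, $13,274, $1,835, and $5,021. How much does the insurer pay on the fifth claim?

Bill 1, $264: all of it applies to the deductible. Cost to owner: $264. OOP to date $264. Insurer: $264 − $264 = $0.
Bill 2, $10,461: deductible takes $1,236, $9,225 remains; 20% of $9,225 = $1,845. Owner pays $3,081; OOP now $3,345. Plan pays $10,461 − $3,081 = $7,380.
Bill 3, $13,274: deductible already satisfied, so owner's share is 20% × $13,274 = $2,654.80. Owner pays $2,654.80; OOP now $5,999.80. Plan pays $13,274 − $2,654.80 = $10,619.20.
Bill 4, $1,835: deductible met; 20% of $1,835 = $367. Owner owes $367 (running OOP $6,366.80). Insurer: $1,835 − $367 = $1,468.
Bill 5, $5,021: 20% coinsurance on $5,021 = $1,004.20. That would push OOP to $7,371, over the $7,300 cap, so owner pays $7,300 − $6,366.80 = $933.20. Plan pays $5,021 − $933.20 = $4,087.80.

$4,087.80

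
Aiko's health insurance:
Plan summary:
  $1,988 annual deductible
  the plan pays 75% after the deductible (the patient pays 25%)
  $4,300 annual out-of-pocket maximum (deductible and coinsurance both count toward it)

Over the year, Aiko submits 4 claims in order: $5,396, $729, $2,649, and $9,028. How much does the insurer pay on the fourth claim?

$8,412.50

Bill 1, $5,396: $1,988 finishes the deductible; $3,408 goes to coinsurance; 25% of $3,408 = $852. Patient pays $2,840; OOP now $2,840. Insurer: $5,396 − $2,840 = $2,556.
Bill 2, $729: deductible already satisfied, so patient's share is 25% × $729 = $182.25. Patient owes $182.25 (running OOP $3,022.25). Plan pays $729 − $182.25 = $546.75.
Bill 3, $2,649: 25% coinsurance on $2,649 = $662.25. Cost to patient: $662.25. OOP to date $3,684.50. Insurer: $2,649 − $662.25 = $1,986.75.
Bill 4, $9,028: deductible met; 25% of $9,028 = $2,257. OOP would hit $5,941.50 > $4,300, so the cap limits the patient to $4,300 − $3,684.50 = $615.50. Plan pays $9,028 − $615.50 = $8,412.50.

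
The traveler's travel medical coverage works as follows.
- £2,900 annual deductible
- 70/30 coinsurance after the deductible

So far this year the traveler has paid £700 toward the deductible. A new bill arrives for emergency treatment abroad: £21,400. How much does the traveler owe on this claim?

£7,960

Remaining deductible: £2,900 − £700 = £2,200.
That leaves £21,400 − £2,200 = £19,200 for coinsurance.
Coinsurance: £19,200 × 30% = £5,760.
So the traveler owes £2,200 + £5,760 = £7,960.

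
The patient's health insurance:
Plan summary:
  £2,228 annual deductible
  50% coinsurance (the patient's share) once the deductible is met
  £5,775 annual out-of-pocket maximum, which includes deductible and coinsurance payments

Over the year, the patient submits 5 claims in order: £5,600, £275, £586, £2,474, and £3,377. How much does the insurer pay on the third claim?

Claim 1 (£5,600): £2,228 finishes the deductible; £3,372 goes to coinsurance; coinsurance £3,372 × 50% = £1,686. Patient pays £3,914; OOP now £3,914. Insurer: £5,600 − £3,914 = £1,686.
Claim 2 (£275): deductible met; 50% of £275 = £137.50. Patient owes £137.50 (running OOP £4,051.50). Plan pays £275 − £137.50 = £137.50.
Claim 3 (£586): 50% coinsurance on £586 = £293. Cost to patient: £293. OOP to date £4,344.50. Insurer: £586 − £293 = £293.

£293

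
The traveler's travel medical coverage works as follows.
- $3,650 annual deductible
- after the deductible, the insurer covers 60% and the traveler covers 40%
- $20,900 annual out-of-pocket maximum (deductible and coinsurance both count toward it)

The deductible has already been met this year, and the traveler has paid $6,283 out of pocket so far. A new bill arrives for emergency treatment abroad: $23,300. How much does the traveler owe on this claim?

With the deductible met, the entire $23,300 is subject to coinsurance.
Coinsurance: $23,300 × 40% = $9,320.
Year-to-date out-of-pocket becomes $6,283 + $9,320 = $15,603, still under the $20,900 maximum, so no cap applies.

$9,320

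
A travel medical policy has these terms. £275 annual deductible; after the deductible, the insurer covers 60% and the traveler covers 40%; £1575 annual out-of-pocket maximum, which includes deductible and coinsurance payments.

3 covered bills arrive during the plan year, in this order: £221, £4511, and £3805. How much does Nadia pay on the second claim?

#1 (£221): entire amount goes to the deductible. Traveler pays £221; OOP now £221.
#2 (£4511): £54 to deductible, leaving £4457; traveler's 40% is £1782.80. Claim cost before the cap: £54 + £1782.80 = £1836.80. That would push OOP to £2057.80, over the £1575 cap, so traveler pays £1575 − £221 = £1354.

£1354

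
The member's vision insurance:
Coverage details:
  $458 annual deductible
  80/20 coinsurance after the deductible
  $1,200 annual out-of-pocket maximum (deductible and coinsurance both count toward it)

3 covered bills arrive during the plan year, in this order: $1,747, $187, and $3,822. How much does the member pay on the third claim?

$446.80

Bill 1, $1,747: deductible takes $458, $1,289 remains; 20% of $1,289 = $257.80. Member pays $715.80; OOP now $715.80.
Bill 2, $187: deductible met; 20% of $187 = $37.40. Member owes $37.40 (running OOP $753.20).
Bill 3, $3,822: 20% coinsurance on $3,822 = $764.40. Adding that to $753.20 gives $1,517.60, past the $1,200 cap; member pays only $1,200 − $753.20 = $446.80.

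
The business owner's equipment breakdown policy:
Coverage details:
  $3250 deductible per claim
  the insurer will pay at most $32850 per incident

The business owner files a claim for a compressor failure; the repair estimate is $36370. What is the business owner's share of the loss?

After the deductible, $36370 − $3250 = $33120 remains.
$33120 exceeds the $32850 limit, so the insurer pays the limit: $32850.
Business owner's share is the uncovered remainder: $36370 − $32850 = $3520.

$3520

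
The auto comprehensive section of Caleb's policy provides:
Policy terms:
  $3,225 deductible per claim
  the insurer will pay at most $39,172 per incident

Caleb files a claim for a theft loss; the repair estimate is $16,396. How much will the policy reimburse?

$13,171

After the deductible, $16,396 − $3,225 = $13,171 remains.
$13,171 is within the $39,172 limit, so the insurer pays $13,171.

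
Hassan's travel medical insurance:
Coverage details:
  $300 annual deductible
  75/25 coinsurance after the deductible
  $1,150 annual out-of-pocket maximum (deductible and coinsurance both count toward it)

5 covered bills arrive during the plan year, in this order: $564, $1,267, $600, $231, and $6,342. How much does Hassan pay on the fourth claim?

Claim 1 ($564): $300 finishes the deductible; $264 goes to coinsurance; traveler's 25% is $66. Traveler owes $366 (running OOP $366).
Claim 2 ($1,267): 25% coinsurance on $1,267 = $316.75. Traveler pays $316.75; OOP now $682.75.
Claim 3 ($600): deductible already satisfied, so traveler's share is 25% × $600 = $150. Traveler pays $150; OOP now $832.75.
Claim 4 ($231): deductible met; 25% of $231 = $57.75. Traveler owes $57.75 (running OOP $890.50).

$57.75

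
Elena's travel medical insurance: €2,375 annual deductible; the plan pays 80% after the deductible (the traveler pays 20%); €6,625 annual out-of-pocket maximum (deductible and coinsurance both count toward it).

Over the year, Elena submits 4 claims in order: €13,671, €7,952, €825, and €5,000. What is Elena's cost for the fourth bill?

€235.40

Bill 1, €13,671: €2,375 finishes the deductible; €11,296 goes to coinsurance; 20% of €11,296 = €2,259.20. Traveler owes €4,634.20 (running OOP €4,634.20).
Bill 2, €7,952: deductible already satisfied, so traveler's share is 20% × €7,952 = €1,590.40. Cost to traveler: €1,590.40. OOP to date €6,224.60.
Bill 3, €825: deductible already satisfied, so traveler's share is 20% × €825 = €165. Cost to traveler: €165. OOP to date €6,389.60.
Bill 4, €5,000: deductible met; 20% of €5,000 = €1,000. That would push OOP to €7,389.60, over the €6,625 cap, so traveler pays €6,625 − €6,389.60 = €235.40.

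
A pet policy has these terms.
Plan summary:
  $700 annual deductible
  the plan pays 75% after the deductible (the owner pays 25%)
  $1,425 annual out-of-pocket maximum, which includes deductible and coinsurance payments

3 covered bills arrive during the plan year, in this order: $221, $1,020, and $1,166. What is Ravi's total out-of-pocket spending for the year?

$1,126.75

#1 ($221): fully absorbed by the deductible. Owner owes $221 (running OOP $221).
#2 ($1,020): $479 to deductible, leaving $541; owner's 25% is $135.25. Cost to owner: $614.25. OOP to date $835.25.
#3 ($1,166): 25% coinsurance on $1,166 = $291.50. Owner pays $291.50; OOP now $1,126.75.
Total paid by the owner: $221 + $614.25 + $291.50 = $1,126.75.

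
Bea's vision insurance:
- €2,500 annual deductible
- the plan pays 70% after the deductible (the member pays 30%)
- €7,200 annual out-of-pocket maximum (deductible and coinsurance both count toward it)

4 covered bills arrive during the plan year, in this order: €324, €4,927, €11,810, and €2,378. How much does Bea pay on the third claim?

Claim 1 (€324): fully absorbed by the deductible. Cost to member: €324. OOP to date €324.
Claim 2 (€4,927): €2,176 to deductible, leaving €2,751; 30% of €2,751 = €825.30. Cost to member: €3,001.30. OOP to date €3,325.30.
Claim 3 (€11,810): deductible met; 30% of €11,810 = €3,543. Cost to member: €3,543. OOP to date €6,868.30.

€3,543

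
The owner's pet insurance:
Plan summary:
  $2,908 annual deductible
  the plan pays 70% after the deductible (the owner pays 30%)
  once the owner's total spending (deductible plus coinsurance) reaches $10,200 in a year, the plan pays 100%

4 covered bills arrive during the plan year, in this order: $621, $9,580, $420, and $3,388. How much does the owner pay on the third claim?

Claim 1 ($621): entire amount goes to the deductible. Owner owes $621 (running OOP $621).
Claim 2 ($9,580): $2,287 finishes the deductible; $7,293 goes to coinsurance; owner's 30% is $2,187.90. Owner pays $4,474.90; OOP now $5,095.90.
Claim 3 ($420): deductible already satisfied, so owner's share is 30% × $420 = $126. Owner pays $126; OOP now $5,221.90.

$126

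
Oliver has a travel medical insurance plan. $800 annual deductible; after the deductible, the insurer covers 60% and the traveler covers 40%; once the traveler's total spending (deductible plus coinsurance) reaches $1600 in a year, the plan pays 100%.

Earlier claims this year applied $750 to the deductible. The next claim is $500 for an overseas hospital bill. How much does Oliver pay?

$230

$750 of the $800 deductible is already met, leaving $50.
After the $50 deductible portion, $500 − $50 = $450 is subject to coinsurance.
40% of $450 = $180 falls to the traveler.
Traveler responsibility before any cap: $50 + $180 = $230.
Total out-of-pocket so far would be $750 + $230 = $980, below the $1600 cap — no reduction.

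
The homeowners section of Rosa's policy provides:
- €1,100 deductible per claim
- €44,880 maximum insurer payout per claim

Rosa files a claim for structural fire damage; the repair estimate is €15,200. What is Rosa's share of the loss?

€1,100

Less the €1,100 deductible: €15,200 − €1,100 = €14,100.
€14,100 ≤ €44,880, so the limit doesn't bind; insurer pays €14,100.
The homeowner bears the rest of the original loss: €15,200 − €14,100 = €1,100.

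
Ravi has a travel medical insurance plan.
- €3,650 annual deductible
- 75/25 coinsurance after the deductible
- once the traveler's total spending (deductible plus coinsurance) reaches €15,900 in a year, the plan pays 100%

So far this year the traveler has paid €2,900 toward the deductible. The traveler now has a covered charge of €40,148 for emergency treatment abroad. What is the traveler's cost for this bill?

Deductible still to meet: €3,650 − €2,900 = €750.
That leaves €40,148 − €750 = €39,398 for coinsurance.
25% of €39,398 = €9,849.50 falls to the traveler.
That puts the traveler's cost at €750 + €9,849.50 = €10,599.50 before any cap.
Total out-of-pocket so far would be €2,900 + €10,599.50 = €13,499.50, below the €15,900 cap — no reduction.

€10,599.50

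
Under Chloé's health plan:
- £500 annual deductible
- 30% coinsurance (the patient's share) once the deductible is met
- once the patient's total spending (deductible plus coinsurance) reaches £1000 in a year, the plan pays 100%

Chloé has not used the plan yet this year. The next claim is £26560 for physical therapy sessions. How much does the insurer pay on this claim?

The full £500 deductible is still open; £500 of this bill applies to it.
That leaves £26560 − £500 = £26060 for coinsurance.
30% of £26060 = £7818 falls to the patient.
So the patient owes £500 + £7818 = £8318 before any cap.
Adding £8318 to the £0 already spent would give £8318, which exceeds the £1000 cap; the patient pays just £1000 − £0 = £1000.
The plan picks up £26560 − £1000 = £25560.

£25560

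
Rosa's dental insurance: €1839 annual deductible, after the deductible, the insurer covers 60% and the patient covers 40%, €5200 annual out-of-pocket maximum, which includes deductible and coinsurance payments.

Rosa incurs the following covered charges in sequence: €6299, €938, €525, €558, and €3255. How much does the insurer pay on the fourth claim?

Claim 1 (€6299): €1839 finishes the deductible; €4460 goes to coinsurance; 40% of €4460 = €1784. Patient owes €3623 (running OOP €3623). Insurer: €6299 − €3623 = €2676.
Claim 2 (€938): 40% coinsurance on €938 = €375.20. Cost to patient: €375.20. OOP to date €3998.20. Insurer: €938 − €375.20 = €562.80.
Claim 3 (€525): deductible already satisfied, so patient's share is 40% × €525 = €210. Cost to patient: €210. OOP to date €4208.20. Plan pays €525 − €210 = €315.
Claim 4 (€558): deductible met; 40% of €558 = €223.20. Patient owes €223.20 (running OOP €4431.40). Insurer: €558 − €223.20 = €334.80.

€334.80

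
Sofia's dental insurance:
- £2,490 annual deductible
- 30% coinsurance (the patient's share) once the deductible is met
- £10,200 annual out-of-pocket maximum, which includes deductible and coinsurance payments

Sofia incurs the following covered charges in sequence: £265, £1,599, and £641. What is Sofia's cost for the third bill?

Claim 1 (£265): all of it applies to the deductible. Patient pays £265; OOP now £265.
Claim 2 (£1,599): fully absorbed by the deductible. Cost to patient: £1,599. OOP to date £1,864.
Claim 3 (£641): £626 to deductible, leaving £15; coinsurance £15 × 30% = £4.50. Patient pays £630.50; OOP now £2,494.50.

£630.50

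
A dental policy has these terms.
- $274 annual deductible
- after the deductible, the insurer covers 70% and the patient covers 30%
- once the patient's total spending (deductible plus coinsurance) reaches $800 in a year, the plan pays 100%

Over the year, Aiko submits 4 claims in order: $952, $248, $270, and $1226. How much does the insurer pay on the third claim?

Bill 1, $952: deductible takes $274, $678 remains; 30% of $678 = $203.40. Cost to patient: $477.40. OOP to date $477.40. Plan pays $952 − $477.40 = $474.60.
Bill 2, $248: deductible met; 30% of $248 = $74.40. Cost to patient: $74.40. OOP to date $551.80. Insurer: $248 − $74.40 = $173.60.
Bill 3, $270: 30% coinsurance on $270 = $81. Patient owes $81 (running OOP $632.80). Insurer: $270 − $81 = $189.

$189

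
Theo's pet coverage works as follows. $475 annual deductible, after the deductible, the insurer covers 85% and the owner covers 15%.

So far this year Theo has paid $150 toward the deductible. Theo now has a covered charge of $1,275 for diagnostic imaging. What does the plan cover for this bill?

Deductible still to meet: $475 − $150 = $325.
The remaining $950 (= $1,275 − $325) moves to coinsurance.
Owner's 15% share of $950 is $142.50.
Owner responsibility: $325 + $142.50 = $467.50.
The insurer covers the remainder: $1,275 − $467.50 = $807.50.

$807.50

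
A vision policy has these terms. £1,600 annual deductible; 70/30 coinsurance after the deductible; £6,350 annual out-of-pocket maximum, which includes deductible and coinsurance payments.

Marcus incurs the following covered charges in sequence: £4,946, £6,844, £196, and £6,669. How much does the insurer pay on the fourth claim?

£5,034.80

#1 (£4,946): £1,600 finishes the deductible; £3,346 goes to coinsurance; 30% of £3,346 = £1,003.80. Member pays £2,603.80; OOP now £2,603.80. Insurer: £4,946 − £2,603.80 = £2,342.20.
#2 (£6,844): 30% coinsurance on £6,844 = £2,053.20. Cost to member: £2,053.20. OOP to date £4,657. Insurer: £6,844 − £2,053.20 = £4,790.80.
#3 (£196): deductible met; 30% of £196 = £58.80. Cost to member: £58.80. OOP to date £4,715.80. Insurer: £196 − £58.80 = £137.20.
#4 (£6,669): deductible already satisfied, so member's share is 30% × £6,669 = £2,000.70. OOP would hit £6,716.50 > £6,350, so the cap limits the member to £6,350 − £4,715.80 = £1,634.20. Plan pays £6,669 − £1,634.20 = £5,034.80.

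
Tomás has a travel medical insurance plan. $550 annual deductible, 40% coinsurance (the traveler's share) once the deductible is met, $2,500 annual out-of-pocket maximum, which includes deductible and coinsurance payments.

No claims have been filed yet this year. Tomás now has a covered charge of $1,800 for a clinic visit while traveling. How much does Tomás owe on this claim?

The full $550 deductible is still open; $550 of this bill applies to it.
That leaves $1,800 − $550 = $1,250 for coinsurance.
40% of $1,250 = $500 falls to the traveler.
That puts the traveler's cost at $550 + $500 = $1,050 before any cap.
Year-to-date out-of-pocket becomes $0 + $1,050 = $1,050, still under the $2,500 maximum, so no cap applies.

$1,050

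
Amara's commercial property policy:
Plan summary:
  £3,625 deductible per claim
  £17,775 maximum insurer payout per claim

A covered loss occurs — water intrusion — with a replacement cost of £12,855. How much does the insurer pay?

£9,230

After the deductible, £12,855 − £3,625 = £9,230 remains.
£9,230 ≤ £17,775, so the limit doesn't bind; insurer pays £9,230.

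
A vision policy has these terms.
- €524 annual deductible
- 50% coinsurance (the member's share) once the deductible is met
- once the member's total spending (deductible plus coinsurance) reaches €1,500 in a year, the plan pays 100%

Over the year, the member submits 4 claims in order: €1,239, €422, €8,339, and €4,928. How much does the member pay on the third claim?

#1 (€1,239): €524 to deductible, leaving €715; member's 50% is €357.50. Member owes €881.50 (running OOP €881.50).
#2 (€422): 50% coinsurance on €422 = €211. Member pays €211; OOP now €1,092.50.
#3 (€8,339): 50% coinsurance on €8,339 = €4,169.50. That would push OOP to €5,262, over the €1,500 cap, so member pays €1,500 − €1,092.50 = €407.50.

€407.50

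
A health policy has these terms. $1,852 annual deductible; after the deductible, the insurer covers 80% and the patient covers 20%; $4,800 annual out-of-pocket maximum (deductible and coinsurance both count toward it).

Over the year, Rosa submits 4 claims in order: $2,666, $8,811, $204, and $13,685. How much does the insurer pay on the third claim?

$163.20

Claim 1 — $2,666: deductible takes $1,852, $814 remains; 20% of $814 = $162.80. Patient pays $2,014.80; OOP now $2,014.80. Plan pays $2,666 − $2,014.80 = $651.20.
Claim 2 — $8,811: deductible already satisfied, so patient's share is 20% × $8,811 = $1,762.20. Cost to patient: $1,762.20. OOP to date $3,777. Plan pays $8,811 − $1,762.20 = $7,048.80.
Claim 3 — $204: 20% coinsurance on $204 = $40.80. Patient pays $40.80; OOP now $3,817.80. Insurer: $204 − $40.80 = $163.20.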